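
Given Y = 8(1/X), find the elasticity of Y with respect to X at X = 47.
Elasticity = -1

Elasticity = (dY/dX) · (X/Y)

dY/dX = -8/X²
At X = 47: dY/dX = -8/2209, Y = 8/47

Elasticity = (-8/2209) · (47 / (8/47)) = -1

Interpretation: for a small percentage change in X, the percentage change in Y is approximately -1.00 times as large.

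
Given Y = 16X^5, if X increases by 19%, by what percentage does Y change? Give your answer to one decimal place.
138.6%

For Y = 16X^5:
If X → X(1 + 0.19)
Then Y → Y · (1 + 0.19)^5
     ≈ Y · 2.3864

Percentage change = ((1 + 0.19)^5 − 1) × 100% ≈ 138.6%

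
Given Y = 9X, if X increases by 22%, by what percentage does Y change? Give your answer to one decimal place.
22.0%

For Y = 9X:
If X → X(1 + 0.22)
Then Y → Y · (1 + 0.22)^1
     = Y · 1.2200

Percentage change = ((1 + 0.22)^1 − 1) × 100% = 22.0%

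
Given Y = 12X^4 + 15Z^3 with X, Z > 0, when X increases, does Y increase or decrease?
Y increases

Taking the partial derivative:
∂Y/∂X = 48X^3

∂Y/∂X = 48X^3 > 0 (assuming positive values)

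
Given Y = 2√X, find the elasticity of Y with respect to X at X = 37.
Elasticity = 1/2

Elasticity = (dY/dX) · (X/Y)

dY/dX = 1/√X
At X = 37: dY/dX = √37/37, Y = 2·√37

Elasticity = (√37/37) · (37 / (2·√37)) = 1/2

Interpretation: for a small percentage change in X, the percentage change in Y is approximately 0.50 times as large.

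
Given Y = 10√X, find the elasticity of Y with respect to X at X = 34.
Elasticity = 1/2

Elasticity = (dY/dX) · (X/Y)

dY/dX = 5/√X
At X = 34: dY/dX = 5·√34/34, Y = 10·√34

Elasticity = (5·√34/34) · (34 / (10·√34)) = 1/2

Interpretation: for a small percentage change in X, the percentage change in Y is approximately 0.50 times as large.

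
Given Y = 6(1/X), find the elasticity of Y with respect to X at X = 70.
Elasticity = -1

Elasticity = (dY/dX) · (X/Y)

dY/dX = -6/X²
At X = 70: dY/dX = -3/2450, Y = 3/35

Elasticity = (-3/2450) · (70 / (3/35)) = -1

Interpretation: for a small percentage change in X, the percentage change in Y is approximately -1.00 times as large.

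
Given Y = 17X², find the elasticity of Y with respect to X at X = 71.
Elasticity = 2

Elasticity = (dY/dX) · (X/Y)

dY/dX = 34·X
At X = 71: dY/dX = 2414, Y = 85697

Elasticity = 2414 · (71 / 85697) = 2

Interpretation: for a small percentage change in X, the percentage change in Y is approximately 2.00 times as large.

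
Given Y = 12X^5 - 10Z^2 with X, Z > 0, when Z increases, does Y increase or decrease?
Y decreases

Taking the partial derivative:
∂Y/∂Z = -20Z

∂Y/∂Z = -20Z < 0 (assuming positive values)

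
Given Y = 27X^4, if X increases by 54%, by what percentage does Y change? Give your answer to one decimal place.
462.4%

For Y = 27X^4:
If X → X(1 + 0.54)
Then Y → Y · (1 + 0.54)^4
     ≈ Y · 5.6245

Percentage change = ((1 + 0.54)^4 − 1) × 100% ≈ 462.4%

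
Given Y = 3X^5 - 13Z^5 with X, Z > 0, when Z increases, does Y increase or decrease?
Y decreases

Taking the partial derivative:
∂Y/∂Z = -65Z^4

∂Y/∂Z = -65Z^4 < 0 (assuming positive values)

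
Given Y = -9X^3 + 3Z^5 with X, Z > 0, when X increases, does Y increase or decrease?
Y decreases

Taking the partial derivative:
∂Y/∂X = -27X^2

∂Y/∂X = -27X^2 < 0 (assuming positive values)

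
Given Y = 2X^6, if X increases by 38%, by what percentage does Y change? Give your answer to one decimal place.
590.7%

For Y = 2X^6:
If X → X(1 + 0.38)
Then Y → Y · (1 + 0.38)^6
     ≈ Y · 6.9068

Percentage change = ((1 + 0.38)^6 − 1) × 100% ≈ 590.7%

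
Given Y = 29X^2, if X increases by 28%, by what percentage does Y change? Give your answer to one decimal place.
63.8%

For Y = 29X^2:
If X → X(1 + 0.28)
Then Y → Y · (1 + 0.28)^2
     = Y · 1.6384

Percentage change = ((1 + 0.28)^2 − 1) × 100% ≈ 63.8%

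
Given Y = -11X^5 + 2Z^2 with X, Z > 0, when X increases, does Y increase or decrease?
Y decreases

Taking the partial derivative:
∂Y/∂X = -55X^4

∂Y/∂X = -55X^4 < 0 (assuming positive values)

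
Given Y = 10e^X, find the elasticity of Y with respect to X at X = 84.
Elasticity = 84

Elasticity = (dY/dX) · (X/Y)

dY/dX = 10·e^X
At X = 84: dY/dX = 10·e^84, Y = 10·e^84

Elasticity = (10·e^84) · (84 / (10·e^84)) = 84

Interpretation: for a small percentage change in X, the percentage change in Y is approximately 84.00 times as large.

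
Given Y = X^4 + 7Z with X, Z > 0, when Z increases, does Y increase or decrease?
Y increases

Taking the partial derivative:
∂Y/∂Z = 7

∂Y/∂Z = 7 > 0 (assuming positive values)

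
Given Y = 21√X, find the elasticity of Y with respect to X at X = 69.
Elasticity = 1/2

Elasticity = (dY/dX) · (X/Y)

dY/dX = 21/(2·√X)
At X = 69: dY/dX = 7·√69/46, Y = 21·√69

Elasticity = (7·√69/46) · (69 / (21·√69)) = 1/2

Interpretation: for a small percentage change in X, the percentage change in Y is approximately 0.50 times as large.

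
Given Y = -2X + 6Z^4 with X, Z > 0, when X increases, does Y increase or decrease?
Y decreases

Taking the partial derivative:
∂Y/∂X = -2

∂Y/∂X = -2 < 0 (assuming positive values)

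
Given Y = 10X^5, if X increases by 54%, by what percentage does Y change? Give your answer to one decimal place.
766.2%

For Y = 10X^5:
If X → X(1 + 0.54)
Then Y → Y · (1 + 0.54)^5
     ≈ Y · 8.6617

Percentage change = ((1 + 0.54)^5 − 1) × 100% ≈ 766.2%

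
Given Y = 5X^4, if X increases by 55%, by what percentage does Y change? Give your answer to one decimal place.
477.2%

For Y = 5X^4:
If X → X(1 + 0.55)
Then Y → Y · (1 + 0.55)^4
     ≈ Y · 5.7720

Percentage change = ((1 + 0.55)^4 − 1) × 100% ≈ 477.2%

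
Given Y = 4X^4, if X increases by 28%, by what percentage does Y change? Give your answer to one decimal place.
168.4%

For Y = 4X^4:
If X → X(1 + 0.28)
Then Y → Y · (1 + 0.28)^4
     ≈ Y · 2.6844

Percentage change = ((1 + 0.28)^4 − 1) × 100% ≈ 168.4%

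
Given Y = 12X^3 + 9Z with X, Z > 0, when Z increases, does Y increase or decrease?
Y increases

Taking the partial derivative:
∂Y/∂Z = 9

∂Y/∂Z = 9 > 0 (assuming positive values)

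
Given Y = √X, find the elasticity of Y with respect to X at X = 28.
Elasticity = 1/2

Elasticity = (dY/dX) · (X/Y)

dY/dX = 1/(2·√X)
At X = 28: dY/dX = √7/28, Y = 2·√7

Elasticity = (√7/28) · (28 / (2·√7)) = 1/2

Interpretation: for a small percentage change in X, the percentage change in Y is approximately 0.50 times as large.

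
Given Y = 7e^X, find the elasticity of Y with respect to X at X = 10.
Elasticity = 10

Elasticity = (dY/dX) · (X/Y)

dY/dX = 7·e^X
At X = 10: dY/dX = 7·e^10, Y = 7·e^10

Elasticity = (7·e^10) · (10 / (7·e^10)) = 10

Interpretation: for a small percentage change in X, the percentage change in Y is approximately 10.00 times as large.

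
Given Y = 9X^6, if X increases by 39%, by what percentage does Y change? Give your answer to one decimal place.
621.3%

For Y = 9X^6:
If X → X(1 + 0.39)
Then Y → Y · (1 + 0.39)^6
     ≈ Y · 7.2125

Percentage change = ((1 + 0.39)^6 − 1) × 100% ≈ 621.3%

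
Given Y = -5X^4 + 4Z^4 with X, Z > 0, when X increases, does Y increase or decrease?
Y decreases

Taking the partial derivative:
∂Y/∂X = -20X^3

∂Y/∂X = -20X^3 < 0 (assuming positive values)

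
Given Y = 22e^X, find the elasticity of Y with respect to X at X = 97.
Elasticity = 97

Elasticity = (dY/dX) · (X/Y)

dY/dX = 22·e^X
At X = 97: dY/dX = 22·e^97, Y = 22·e^97

Elasticity = (22·e^97) · (97 / (22·e^97)) = 97

Interpretation: for a small percentage change in X, the percentage change in Y is approximately 97.00 times as large.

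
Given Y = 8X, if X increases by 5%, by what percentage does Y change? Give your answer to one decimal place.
5.0%

For Y = 8X:
If X → X(1 + 0.05)
Then Y → Y · (1 + 0.05)^1
     = Y · 1.0500

Percentage change = ((1 + 0.05)^1 − 1) × 100% = 5.0%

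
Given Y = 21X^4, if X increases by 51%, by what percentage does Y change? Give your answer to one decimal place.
419.9%

For Y = 21X^4:
If X → X(1 + 0.51)
Then Y → Y · (1 + 0.51)^4
     ≈ Y · 5.1989

Percentage change = ((1 + 0.51)^4 − 1) × 100% ≈ 419.9%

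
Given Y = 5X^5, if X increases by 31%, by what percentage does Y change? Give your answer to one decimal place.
285.8%

For Y = 5X^5:
If X → X(1 + 0.31)
Then Y → Y · (1 + 0.31)^5
     ≈ Y · 3.8579

Percentage change = ((1 + 0.31)^5 − 1) × 100% ≈ 285.8%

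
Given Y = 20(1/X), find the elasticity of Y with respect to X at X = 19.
Elasticity = -1

Elasticity = (dY/dX) · (X/Y)

dY/dX = -20/X²
At X = 19: dY/dX = -20/361, Y = 20/19

Elasticity = (-20/361) · (19 / (20/19)) = -1

Interpretation: for a small percentage change in X, the percentage change in Y is approximately -1.00 times as large.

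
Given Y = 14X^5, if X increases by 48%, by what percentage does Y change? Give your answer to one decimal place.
610.1%

For Y = 14X^5:
If X → X(1 + 0.48)
Then Y → Y · (1 + 0.48)^5
     ≈ Y · 7.1008

Percentage change = ((1 + 0.48)^5 − 1) × 100% ≈ 610.1%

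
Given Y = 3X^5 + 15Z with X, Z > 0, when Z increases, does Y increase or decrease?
Y increases

Taking the partial derivative:
∂Y/∂Z = 15

∂Y/∂Z = 15 > 0 (assuming positive values)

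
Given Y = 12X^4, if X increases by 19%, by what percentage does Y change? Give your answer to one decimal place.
100.5%

For Y = 12X^4:
If X → X(1 + 0.19)
Then Y → Y · (1 + 0.19)^4
     ≈ Y · 2.0053

Percentage change = ((1 + 0.19)^4 − 1) × 100% ≈ 100.5%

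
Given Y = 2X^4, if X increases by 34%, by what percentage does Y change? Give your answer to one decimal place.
222.4%

For Y = 2X^4:
If X → X(1 + 0.34)
Then Y → Y · (1 + 0.34)^4
     ≈ Y · 3.2242

Percentage change = ((1 + 0.34)^4 − 1) × 100% ≈ 222.4%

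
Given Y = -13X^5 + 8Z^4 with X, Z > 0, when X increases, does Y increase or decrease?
Y decreases

Taking the partial derivative:
∂Y/∂X = -65X^4

∂Y/∂X = -65X^4 < 0 (assuming positive values)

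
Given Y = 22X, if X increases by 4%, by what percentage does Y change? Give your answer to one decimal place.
4.0%

For Y = 22X:
If X → X(1 + 0.04)
Then Y → Y · (1 + 0.04)^1
     = Y · 1.0400

Percentage change = ((1 + 0.04)^1 − 1) × 100% = 4.0%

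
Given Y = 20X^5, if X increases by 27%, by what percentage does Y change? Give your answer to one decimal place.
230.4%

For Y = 20X^5:
If X → X(1 + 0.27)
Then Y → Y · (1 + 0.27)^5
     ≈ Y · 3.3038

Percentage change = ((1 + 0.27)^5 − 1) × 100% ≈ 230.4%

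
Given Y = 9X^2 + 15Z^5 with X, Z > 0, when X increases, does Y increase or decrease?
Y increases

Taking the partial derivative:
∂Y/∂X = 18X

∂Y/∂X = 18X > 0 (assuming positive values)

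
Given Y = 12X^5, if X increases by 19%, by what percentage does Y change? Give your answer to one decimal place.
138.6%

For Y = 12X^5:
If X → X(1 + 0.19)
Then Y → Y · (1 + 0.19)^5
     ≈ Y · 2.3864

Percentage change = ((1 + 0.19)^5 − 1) × 100% ≈ 138.6%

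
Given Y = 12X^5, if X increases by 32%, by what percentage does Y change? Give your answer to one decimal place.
300.7%

For Y = 12X^5:
If X → X(1 + 0.32)
Then Y → Y · (1 + 0.32)^5
     ≈ Y · 4.0075

Percentage change = ((1 + 0.32)^5 − 1) × 100% ≈ 300.7%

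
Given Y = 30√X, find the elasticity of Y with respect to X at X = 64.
Elasticity = 1/2

Elasticity = (dY/dX) · (X/Y)

dY/dX = 15/√X
At X = 64: dY/dX = 15/8, Y = 240

Elasticity = (15/8) · (64 / 240) = 1/2

Interpretation: for a small percentage change in X, the percentage change in Y is approximately 0.50 times as large.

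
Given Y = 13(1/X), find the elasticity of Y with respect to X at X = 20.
Elasticity = -1

Elasticity = (dY/dX) · (X/Y)

dY/dX = -13/X²
At X = 20: dY/dX = -13/400, Y = 13/20

Elasticity = (-13/400) · (20 / (13/20)) = -1

Interpretation: for a small percentage change in X, the percentage change in Y is approximately -1.00 times as large.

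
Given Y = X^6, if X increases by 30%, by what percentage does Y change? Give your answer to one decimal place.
382.7%

For Y = X^6:
If X → X(1 + 0.3)
Then Y → Y · (1 + 0.3)^6
     ≈ Y · 4.8268

Percentage change = ((1 + 0.3)^6 − 1) × 100% ≈ 382.7%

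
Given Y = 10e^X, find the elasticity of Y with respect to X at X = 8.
Elasticity = 8

Elasticity = (dY/dX) · (X/Y)

dY/dX = 10·e^X
At X = 8: dY/dX = 10·e^8, Y = 10·e^8

Elasticity = (10·e^8) · (8 / (10·e^8)) = 8

Interpretation: for a small percentage change in X, the percentage change in Y is approximately 8.00 times as large.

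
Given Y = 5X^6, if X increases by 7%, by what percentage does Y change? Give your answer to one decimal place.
50.1%

For Y = 5X^6:
If X → X(1 + 0.07)
Then Y → Y · (1 + 0.07)^6
     ≈ Y · 1.5007

Percentage change = ((1 + 0.07)^6 − 1) × 100% ≈ 50.1%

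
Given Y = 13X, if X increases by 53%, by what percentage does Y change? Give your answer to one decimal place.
53.0%

For Y = 13X:
If X → X(1 + 0.53)
Then Y → Y · (1 + 0.53)^1
     = Y · 1.5300

Percentage change = ((1 + 0.53)^1 − 1) × 100% = 53.0%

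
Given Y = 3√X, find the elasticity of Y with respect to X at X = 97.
Elasticity = 1/2

Elasticity = (dY/dX) · (X/Y)

dY/dX = 3/(2·√X)
At X = 97: dY/dX = 3·√97/194, Y = 3·√97

Elasticity = (3·√97/194) · (97 / (3·√97)) = 1/2

Interpretation: for a small percentage change in X, the percentage change in Y is approximately 0.50 times as large.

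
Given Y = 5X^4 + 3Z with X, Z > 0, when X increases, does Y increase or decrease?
Y increases

Taking the partial derivative:
∂Y/∂X = 20X^3

∂Y/∂X = 20X^3 > 0 (assuming positive values)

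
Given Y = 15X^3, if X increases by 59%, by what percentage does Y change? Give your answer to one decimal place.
302.0%

For Y = 15X^3:
If X → X(1 + 0.59)
Then Y → Y · (1 + 0.59)^3
     ≈ Y · 4.0197

Percentage change = ((1 + 0.59)^3 − 1) × 100% ≈ 302.0%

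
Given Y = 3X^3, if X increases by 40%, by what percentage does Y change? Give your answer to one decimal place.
174.4%

For Y = 3X^3:
If X → X(1 + 0.4)
Then Y → Y · (1 + 0.4)^3
     = Y · 2.7440

Percentage change = ((1 + 0.4)^3 − 1) × 100% = 174.4%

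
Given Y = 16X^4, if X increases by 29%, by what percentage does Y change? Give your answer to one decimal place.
176.9%

For Y = 16X^4:
If X → X(1 + 0.29)
Then Y → Y · (1 + 0.29)^4
     ≈ Y · 2.7692

Percentage change = ((1 + 0.29)^4 − 1) × 100% ≈ 176.9%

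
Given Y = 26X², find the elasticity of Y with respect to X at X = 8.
Elasticity = 2

Elasticity = (dY/dX) · (X/Y)

dY/dX = 52·X
At X = 8: dY/dX = 416, Y = 1664

Elasticity = 416 · (8 / 1664) = 2

Interpretation: for a small percentage change in X, the percentage change in Y is approximately 2.00 times as large.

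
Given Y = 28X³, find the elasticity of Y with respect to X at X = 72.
Elasticity = 3

Elasticity = (dY/dX) · (X/Y)

dY/dX = 84·X²
At X = 72: dY/dX = 435456, Y = 10450944

Elasticity = 435456 · (72 / 10450944) = 3

Interpretation: for a small percentage change in X, the percentage change in Y is approximately 3.00 times as large.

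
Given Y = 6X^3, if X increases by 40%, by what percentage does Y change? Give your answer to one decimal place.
174.4%

For Y = 6X^3:
If X → X(1 + 0.4)
Then Y → Y · (1 + 0.4)^3
     = Y · 2.7440

Percentage change = ((1 + 0.4)^3 − 1) × 100% = 174.4%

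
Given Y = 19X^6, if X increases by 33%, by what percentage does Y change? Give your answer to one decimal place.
453.5%

For Y = 19X^6:
If X → X(1 + 0.33)
Then Y → Y · (1 + 0.33)^6
     ≈ Y · 5.5349

Percentage change = ((1 + 0.33)^6 − 1) × 100% ≈ 453.5%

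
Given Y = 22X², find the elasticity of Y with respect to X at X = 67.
Elasticity = 2

Elasticity = (dY/dX) · (X/Y)

dY/dX = 44·X
At X = 67: dY/dX = 2948, Y = 98758

Elasticity = 2948 · (67 / 98758) = 2

Interpretation: for a small percentage change in X, the percentage change in Y is approximately 2.00 times as large.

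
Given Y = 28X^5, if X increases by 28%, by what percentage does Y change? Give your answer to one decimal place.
243.6%

For Y = 28X^5:
If X → X(1 + 0.28)
Then Y → Y · (1 + 0.28)^5
     ≈ Y · 3.4360

Percentage change = ((1 + 0.28)^5 − 1) × 100% ≈ 243.6%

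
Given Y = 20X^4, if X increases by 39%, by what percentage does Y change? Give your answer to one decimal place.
273.3%

For Y = 20X^4:
If X → X(1 + 0.39)
Then Y → Y · (1 + 0.39)^4
     ≈ Y · 3.7330

Percentage change = ((1 + 0.39)^4 − 1) × 100% ≈ 273.3%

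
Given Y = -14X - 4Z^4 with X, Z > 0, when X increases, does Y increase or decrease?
Y decreases

Taking the partial derivative:
∂Y/∂X = -14

∂Y/∂X = -14 < 0 (assuming positive values)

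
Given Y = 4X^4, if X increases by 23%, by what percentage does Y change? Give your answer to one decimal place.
128.9%

For Y = 4X^4:
If X → X(1 + 0.23)
Then Y → Y · (1 + 0.23)^4
     ≈ Y · 2.2889

Percentage change = ((1 + 0.23)^4 − 1) × 100% ≈ 128.9%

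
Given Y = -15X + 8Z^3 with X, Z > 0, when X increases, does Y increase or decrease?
Y decreases

Taking the partial derivative:
∂Y/∂X = -15

∂Y/∂X = -15 < 0 (assuming positive values)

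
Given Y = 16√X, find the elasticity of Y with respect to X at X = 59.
Elasticity = 1/2

Elasticity = (dY/dX) · (X/Y)

dY/dX = 8/√X
At X = 59: dY/dX = 8·√59/59, Y = 16·√59

Elasticity = (8·√59/59) · (59 / (16·√59)) = 1/2

Interpretation: for a small percentage change in X, the percentage change in Y is approximately 0.50 times as large.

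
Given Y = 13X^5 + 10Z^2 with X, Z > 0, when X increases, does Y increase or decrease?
Y increases

Taking the partial derivative:
∂Y/∂X = 65X^4

∂Y/∂X = 65X^4 > 0 (assuming positive values)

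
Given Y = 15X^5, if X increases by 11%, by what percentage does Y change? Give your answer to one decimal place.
68.5%

For Y = 15X^5:
If X → X(1 + 0.11)
Then Y → Y · (1 + 0.11)^5
     ≈ Y · 1.6851

Percentage change = ((1 + 0.11)^5 − 1) × 100% ≈ 68.5%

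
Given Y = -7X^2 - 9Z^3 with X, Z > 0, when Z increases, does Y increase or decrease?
Y decreases

Taking the partial derivative:
∂Y/∂Z = -27Z^2

∂Y/∂Z = -27Z^2 < 0 (assuming positive values)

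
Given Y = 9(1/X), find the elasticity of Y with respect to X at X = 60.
Elasticity = -1

Elasticity = (dY/dX) · (X/Y)

dY/dX = -9/X²
At X = 60: dY/dX = -1/400, Y = 3/20

Elasticity = (-1/400) · (60 / (3/20)) = -1

Interpretation: for a small percentage change in X, the percentage change in Y is approximately -1.00 times as large.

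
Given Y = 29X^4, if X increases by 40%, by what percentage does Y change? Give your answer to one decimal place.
284.2%

For Y = 29X^4:
If X → X(1 + 0.4)
Then Y → Y · (1 + 0.4)^4
     = Y · 3.8416

Percentage change = ((1 + 0.4)^4 − 1) × 100% ≈ 284.2%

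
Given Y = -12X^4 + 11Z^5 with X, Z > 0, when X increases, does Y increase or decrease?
Y decreases

Taking the partial derivative:
∂Y/∂X = -48X^3

∂Y/∂X = -48X^3 < 0 (assuming positive values)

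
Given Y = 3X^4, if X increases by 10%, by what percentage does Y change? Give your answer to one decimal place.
46.4%

For Y = 3X^4:
If X → X(1 + 0.1)
Then Y → Y · (1 + 0.1)^4
     = Y · 1.4641

Percentage change = ((1 + 0.1)^4 − 1) × 100% ≈ 46.4%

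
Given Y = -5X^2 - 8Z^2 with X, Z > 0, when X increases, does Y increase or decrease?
Y decreases

Taking the partial derivative:
∂Y/∂X = -10X

∂Y/∂X = -10X < 0 (assuming positive values)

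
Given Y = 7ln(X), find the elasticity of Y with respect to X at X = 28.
Elasticity = 1/ln(28) ≈ 0.3001

Elasticity = (dY/dX) · (X/Y)

dY/dX = 7/X
At X = 28: dY/dX = 1/4, Y = 7·ln(28)

Elasticity = (1/4) · (28 / (7·ln(28))) = 1/ln(28) ≈ 0.3001

Interpretation: for a small percentage change in X, the percentage change in Y is approximately 0.30 times as large.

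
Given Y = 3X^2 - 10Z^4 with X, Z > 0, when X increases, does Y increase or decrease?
Y increases

Taking the partial derivative:
∂Y/∂X = 6X

∂Y/∂X = 6X > 0 (assuming positive values)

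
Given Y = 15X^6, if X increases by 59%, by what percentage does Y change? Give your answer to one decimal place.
1515.8%

For Y = 15X^6:
If X → X(1 + 0.59)
Then Y → Y · (1 + 0.59)^6
     ≈ Y · 16.1578

Percentage change = ((1 + 0.59)^6 − 1) × 100% ≈ 1515.8%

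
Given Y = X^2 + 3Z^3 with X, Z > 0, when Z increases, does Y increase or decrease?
Y increases

Taking the partial derivative:
∂Y/∂Z = 9Z^2

∂Y/∂Z = 9Z^2 > 0 (assuming positive values)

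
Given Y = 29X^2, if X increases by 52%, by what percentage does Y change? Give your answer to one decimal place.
131.0%

For Y = 29X^2:
If X → X(1 + 0.52)
Then Y → Y · (1 + 0.52)^2
     = Y · 2.3104

Percentage change = ((1 + 0.52)^2 − 1) × 100% ≈ 131.0%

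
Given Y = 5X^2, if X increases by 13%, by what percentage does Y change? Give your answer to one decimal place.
27.7%

For Y = 5X^2:
If X → X(1 + 0.13)
Then Y → Y · (1 + 0.13)^2
     = Y · 1.2769

Percentage change = ((1 + 0.13)^2 − 1) × 100% ≈ 27.7%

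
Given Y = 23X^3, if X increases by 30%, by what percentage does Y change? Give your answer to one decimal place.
119.7%

For Y = 23X^3:
If X → X(1 + 0.3)
Then Y → Y · (1 + 0.3)^3
     = Y · 2.1970

Percentage change = ((1 + 0.3)^3 − 1) × 100% = 119.7%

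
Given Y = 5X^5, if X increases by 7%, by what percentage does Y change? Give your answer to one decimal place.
40.3%

For Y = 5X^5:
If X → X(1 + 0.07)
Then Y → Y · (1 + 0.07)^5
     ≈ Y · 1.4026

Percentage change = ((1 + 0.07)^5 − 1) × 100% ≈ 40.3%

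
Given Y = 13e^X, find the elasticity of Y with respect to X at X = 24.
Elasticity = 24

Elasticity = (dY/dX) · (X/Y)

dY/dX = 13·e^X
At X = 24: dY/dX = 13·e^24, Y = 13·e^24

Elasticity = (13·e^24) · (24 / (13·e^24)) = 24

Interpretation: for a small percentage change in X, the percentage change in Y is approximately 24.00 times as large.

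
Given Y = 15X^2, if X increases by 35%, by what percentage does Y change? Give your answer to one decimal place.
82.3%

For Y = 15X^2:
If X → X(1 + 0.35)
Then Y → Y · (1 + 0.35)^2
     = Y · 1.8225

Percentage change = ((1 + 0.35)^2 − 1) × 100% ≈ 82.3%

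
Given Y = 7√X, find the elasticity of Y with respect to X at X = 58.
Elasticity = 1/2

Elasticity = (dY/dX) · (X/Y)

dY/dX = 7/(2·√X)
At X = 58: dY/dX = 7·√58/116, Y = 7·√58

Elasticity = (7·√58/116) · (58 / (7·√58)) = 1/2

Interpretation: for a small percentage change in X, the percentage change in Y is approximately 0.50 times as large.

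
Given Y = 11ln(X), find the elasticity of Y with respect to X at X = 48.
Elasticity = 1/ln(48) ≈ 0.2583

Elasticity = (dY/dX) · (X/Y)

dY/dX = 11/X
At X = 48: dY/dX = 11/48, Y = 11·ln(48)

Elasticity = (11/48) · (48 / (11·ln(48))) = 1/ln(48) ≈ 0.2583

Interpretation: for a small percentage change in X, the percentage change in Y is approximately 0.26 times as large.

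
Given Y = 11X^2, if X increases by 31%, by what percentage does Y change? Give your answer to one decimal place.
71.6%

For Y = 11X^2:
If X → X(1 + 0.31)
Then Y → Y · (1 + 0.31)^2
     = Y · 1.7161

Percentage change = ((1 + 0.31)^2 − 1) × 100% ≈ 71.6%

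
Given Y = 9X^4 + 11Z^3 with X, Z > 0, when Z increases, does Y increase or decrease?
Y increases

Taking the partial derivative:
∂Y/∂Z = 33Z^2

∂Y/∂Z = 33Z^2 > 0 (assuming positive values)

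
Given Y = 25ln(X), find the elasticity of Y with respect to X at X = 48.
Elasticity = 1/ln(48) ≈ 0.2583

Elasticity = (dY/dX) · (X/Y)

dY/dX = 25/X
At X = 48: dY/dX = 25/48, Y = 25·ln(48)

Elasticity = (25/48) · (48 / (25·ln(48))) = 1/ln(48) ≈ 0.2583

Interpretation: for a small percentage change in X, the percentage change in Y is approximately 0.26 times as large.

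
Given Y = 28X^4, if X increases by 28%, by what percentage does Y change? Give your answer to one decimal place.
168.4%

For Y = 28X^4:
If X → X(1 + 0.28)
Then Y → Y · (1 + 0.28)^4
     ≈ Y · 2.6844

Percentage change = ((1 + 0.28)^4 − 1) × 100% ≈ 168.4%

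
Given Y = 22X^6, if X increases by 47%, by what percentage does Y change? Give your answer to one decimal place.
909.0%

For Y = 22X^6:
If X → X(1 + 0.47)
Then Y → Y · (1 + 0.47)^6
     ≈ Y · 10.0903

Percentage change = ((1 + 0.47)^6 − 1) × 100% ≈ 909.0%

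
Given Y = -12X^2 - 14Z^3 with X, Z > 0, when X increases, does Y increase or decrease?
Y decreases

Taking the partial derivative:
∂Y/∂X = -24X

∂Y/∂X = -24X < 0 (assuming positive values)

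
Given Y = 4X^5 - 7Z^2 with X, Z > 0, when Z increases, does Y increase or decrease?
Y decreases

Taking the partial derivative:
∂Y/∂Z = -14Z

∂Y/∂Z = -14Z < 0 (assuming positive values)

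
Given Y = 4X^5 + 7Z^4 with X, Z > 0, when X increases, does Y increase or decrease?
Y increases

Taking the partial derivative:
∂Y/∂X = 20X^4

∂Y/∂X = 20X^4 > 0 (assuming positive values)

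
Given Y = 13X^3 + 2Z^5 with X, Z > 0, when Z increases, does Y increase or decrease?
Y increases

Taking the partial derivative:
∂Y/∂Z = 10Z^4

∂Y/∂Z = 10Z^4 > 0 (assuming positive values)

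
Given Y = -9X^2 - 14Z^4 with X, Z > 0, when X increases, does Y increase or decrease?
Y decreases

Taking the partial derivative:
∂Y/∂X = -18X

∂Y/∂X = -18X < 0 (assuming positive values)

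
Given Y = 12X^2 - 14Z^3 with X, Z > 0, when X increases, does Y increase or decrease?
Y increases

Taking the partial derivative:
∂Y/∂X = 24X

∂Y/∂X = 24X > 0 (assuming positive values)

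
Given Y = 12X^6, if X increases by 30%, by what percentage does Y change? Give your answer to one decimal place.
382.7%

For Y = 12X^6:
If X → X(1 + 0.3)
Then Y → Y · (1 + 0.3)^6
     ≈ Y · 4.8268

Percentage change = ((1 + 0.3)^6 − 1) × 100% ≈ 382.7%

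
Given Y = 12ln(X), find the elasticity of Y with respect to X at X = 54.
Elasticity = 1/ln(54) ≈ 0.2507

Elasticity = (dY/dX) · (X/Y)

dY/dX = 12/X
At X = 54: dY/dX = 2/9, Y = 12·ln(54)

Elasticity = (2/9) · (54 / (12·ln(54))) = 1/ln(54) ≈ 0.2507

Interpretation: for a small percentage change in X, the percentage change in Y is approximately 0.25 times as large.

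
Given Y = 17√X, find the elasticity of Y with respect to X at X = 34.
Elasticity = 1/2

Elasticity = (dY/dX) · (X/Y)

dY/dX = 17/(2·√X)
At X = 34: dY/dX = √34/4, Y = 17·√34

Elasticity = (√34/4) · (34 / (17·√34)) = 1/2

Interpretation: for a small percentage change in X, the percentage change in Y is approximately 0.50 times as large.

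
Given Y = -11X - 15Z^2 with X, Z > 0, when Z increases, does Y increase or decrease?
Y decreases

Taking the partial derivative:
∂Y/∂Z = -30Z

∂Y/∂Z = -30Z < 0 (assuming positive values)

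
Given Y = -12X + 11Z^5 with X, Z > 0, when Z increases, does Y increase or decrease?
Y increases

Taking the partial derivative:
∂Y/∂Z = 55Z^4

∂Y/∂Z = 55Z^4 > 0 (assuming positive values)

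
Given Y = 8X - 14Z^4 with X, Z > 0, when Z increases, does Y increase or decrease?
Y decreases

Taking the partial derivative:
∂Y/∂Z = -56Z^3

∂Y/∂Z = -56Z^3 < 0 (assuming positive values)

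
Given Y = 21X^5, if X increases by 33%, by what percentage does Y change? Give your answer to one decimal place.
316.2%

For Y = 21X^5:
If X → X(1 + 0.33)
Then Y → Y · (1 + 0.33)^5
     ≈ Y · 4.1616

Percentage change = ((1 + 0.33)^5 − 1) × 100% ≈ 316.2%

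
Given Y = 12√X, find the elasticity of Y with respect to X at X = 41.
Elasticity = 1/2

Elasticity = (dY/dX) · (X/Y)

dY/dX = 6/√X
At X = 41: dY/dX = 6·√41/41, Y = 12·√41

Elasticity = (6·√41/41) · (41 / (12·√41)) = 1/2

Interpretation: for a small percentage change in X, the percentage change in Y is approximately 0.50 times as large.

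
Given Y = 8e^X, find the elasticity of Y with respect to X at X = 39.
Elasticity = 39

Elasticity = (dY/dX) · (X/Y)

dY/dX = 8·e^X
At X = 39: dY/dX = 8·e^39, Y = 8·e^39

Elasticity = (8·e^39) · (39 / (8·e^39)) = 39

Interpretation: for a small percentage change in X, the percentage change in Y is approximately 39.00 times as large.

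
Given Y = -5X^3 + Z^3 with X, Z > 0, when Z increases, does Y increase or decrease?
Y increases

Taking the partial derivative:
∂Y/∂Z = 3Z^2

∂Y/∂Z = 3Z^2 > 0 (assuming positive values)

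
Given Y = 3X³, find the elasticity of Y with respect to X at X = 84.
Elasticity = 3

Elasticity = (dY/dX) · (X/Y)

dY/dX = 9·X²
At X = 84: dY/dX = 63504, Y = 1778112

Elasticity = 63504 · (84 / 1778112) = 3

Interpretation: for a small percentage change in X, the percentage change in Y is approximately 3.00 times as large.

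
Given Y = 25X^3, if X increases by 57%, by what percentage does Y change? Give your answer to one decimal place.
287.0%

For Y = 25X^3:
If X → X(1 + 0.57)
Then Y → Y · (1 + 0.57)^3
     ≈ Y · 3.8699

Percentage change = ((1 + 0.57)^3 − 1) × 100% ≈ 287.0%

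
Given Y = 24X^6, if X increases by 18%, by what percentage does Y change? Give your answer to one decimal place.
170.0%

For Y = 24X^6:
If X → X(1 + 0.18)
Then Y → Y · (1 + 0.18)^6
     ≈ Y · 2.6996

Percentage change = ((1 + 0.18)^6 − 1) × 100% ≈ 170.0%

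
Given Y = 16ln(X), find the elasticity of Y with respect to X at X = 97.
Elasticity = 1/ln(97) ≈ 0.2186

Elasticity = (dY/dX) · (X/Y)

dY/dX = 16/X
At X = 97: dY/dX = 16/97, Y = 16·ln(97)

Elasticity = (16/97) · (97 / (16·ln(97))) = 1/ln(97) ≈ 0.2186

Interpretation: for a small percentage change in X, the percentage change in Y is approximately 0.22 times as large.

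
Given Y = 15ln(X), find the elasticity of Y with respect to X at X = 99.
Elasticity = 1/ln(99) ≈ 0.2176

Elasticity = (dY/dX) · (X/Y)

dY/dX = 15/X
At X = 99: dY/dX = 5/33, Y = 15·ln(99)

Elasticity = (5/33) · (99 / (15·ln(99))) = 1/ln(99) ≈ 0.2176

Interpretation: for a small percentage change in X, the percentage change in Y is approximately 0.22 times as large.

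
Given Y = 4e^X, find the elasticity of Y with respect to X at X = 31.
Elasticity = 31

Elasticity = (dY/dX) · (X/Y)

dY/dX = 4·e^X
At X = 31: dY/dX = 4·e^31, Y = 4·e^31

Elasticity = (4·e^31) · (31 / (4·e^31)) = 31

Interpretation: for a small percentage change in X, the percentage change in Y is approximately 31.00 times as large.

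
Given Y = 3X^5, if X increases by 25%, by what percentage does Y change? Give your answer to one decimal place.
205.2%

For Y = 3X^5:
If X → X(1 + 0.25)
Then Y → Y · (1 + 0.25)^5
     ≈ Y · 3.0518

Percentage change = ((1 + 0.25)^5 − 1) × 100% ≈ 205.2%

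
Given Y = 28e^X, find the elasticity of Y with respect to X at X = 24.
Elasticity = 24

Elasticity = (dY/dX) · (X/Y)

dY/dX = 28·e^X
At X = 24: dY/dX = 28·e^24, Y = 28·e^24

Elasticity = (28·e^24) · (24 / (28·e^24)) = 24

Interpretation: for a small percentage change in X, the percentage change in Y is approximately 24.00 times as large.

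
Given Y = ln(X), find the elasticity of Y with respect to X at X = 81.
Elasticity = 1/ln(81) ≈ 0.2276

Elasticity = (dY/dX) · (X/Y)

dY/dX = 1/X
At X = 81: dY/dX = 1/81, Y = ln(81)

Elasticity = (1/81) · (81 / (ln(81))) = 1/ln(81) ≈ 0.2276

Interpretation: for a small percentage change in X, the percentage change in Y is approximately 0.23 times as large.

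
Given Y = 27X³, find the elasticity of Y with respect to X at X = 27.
Elasticity = 3

Elasticity = (dY/dX) · (X/Y)

dY/dX = 81·X²
At X = 27: dY/dX = 59049, Y = 531441

Elasticity = 59049 · (27 / 531441) = 3

Interpretation: for a small percentage change in X, the percentage change in Y is approximately 3.00 times as large.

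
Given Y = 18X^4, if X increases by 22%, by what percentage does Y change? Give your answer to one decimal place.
121.5%

For Y = 18X^4:
If X → X(1 + 0.22)
Then Y → Y · (1 + 0.22)^4
     ≈ Y · 2.2153

Percentage change = ((1 + 0.22)^4 − 1) × 100% ≈ 121.5%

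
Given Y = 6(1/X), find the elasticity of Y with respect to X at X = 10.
Elasticity = -1

Elasticity = (dY/dX) · (X/Y)

dY/dX = -6/X²
At X = 10: dY/dX = -3/50, Y = 3/5

Elasticity = (-3/50) · (10 / (3/5)) = -1

Interpretation: for a small percentage change in X, the percentage change in Y is approximately -1.00 times as large.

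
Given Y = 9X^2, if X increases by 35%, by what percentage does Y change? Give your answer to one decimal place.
82.3%

For Y = 9X^2:
If X → X(1 + 0.35)
Then Y → Y · (1 + 0.35)^2
     = Y · 1.8225

Percentage change = ((1 + 0.35)^2 − 1) × 100% ≈ 82.3%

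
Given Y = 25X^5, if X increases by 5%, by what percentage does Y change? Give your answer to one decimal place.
27.6%

For Y = 25X^5:
If X → X(1 + 0.05)
Then Y → Y · (1 + 0.05)^5
     ≈ Y · 1.2763

Percentage change = ((1 + 0.05)^5 − 1) × 100% ≈ 27.6%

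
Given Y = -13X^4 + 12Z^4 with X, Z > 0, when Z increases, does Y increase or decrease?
Y increases

Taking the partial derivative:
∂Y/∂Z = 48Z^3

∂Y/∂Z = 48Z^3 > 0 (assuming positive values)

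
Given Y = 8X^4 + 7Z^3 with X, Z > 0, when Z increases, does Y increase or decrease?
Y increases

Taking the partial derivative:
∂Y/∂Z = 21Z^2

∂Y/∂Z = 21Z^2 > 0 (assuming positive values)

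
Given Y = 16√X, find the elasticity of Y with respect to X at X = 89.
Elasticity = 1/2

Elasticity = (dY/dX) · (X/Y)

dY/dX = 8/√X
At X = 89: dY/dX = 8·√89/89, Y = 16·√89

Elasticity = (8·√89/89) · (89 / (16·√89)) = 1/2

Interpretation: for a small percentage change in X, the percentage change in Y is approximately 0.50 times as large.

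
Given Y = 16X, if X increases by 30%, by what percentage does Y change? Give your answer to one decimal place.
30.0%

For Y = 16X:
If X → X(1 + 0.3)
Then Y → Y · (1 + 0.3)^1
     = Y · 1.3000

Percentage change = ((1 + 0.3)^1 − 1) × 100% = 30.0%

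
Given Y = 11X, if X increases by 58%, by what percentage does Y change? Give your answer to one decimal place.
58.0%

For Y = 11X:
If X → X(1 + 0.58)
Then Y → Y · (1 + 0.58)^1
     = Y · 1.5800

Percentage change = ((1 + 0.58)^1 − 1) × 100% = 58.0%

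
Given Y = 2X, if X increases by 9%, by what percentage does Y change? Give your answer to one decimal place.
9.0%

For Y = 2X:
If X → X(1 + 0.09)
Then Y → Y · (1 + 0.09)^1
     = Y · 1.0900

Percentage change = ((1 + 0.09)^1 − 1) × 100% = 9.0%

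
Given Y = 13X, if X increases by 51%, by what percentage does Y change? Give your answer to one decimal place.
51.0%

For Y = 13X:
If X → X(1 + 0.51)
Then Y → Y · (1 + 0.51)^1
     = Y · 1.5100

Percentage change = ((1 + 0.51)^1 − 1) × 100% = 51.0%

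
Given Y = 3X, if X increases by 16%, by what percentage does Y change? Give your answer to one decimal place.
16.0%

For Y = 3X:
If X → X(1 + 0.16)
Then Y → Y · (1 + 0.16)^1
     = Y · 1.1600

Percentage change = ((1 + 0.16)^1 − 1) × 100% = 16.0%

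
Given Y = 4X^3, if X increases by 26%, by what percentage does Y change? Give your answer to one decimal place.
100.0%

For Y = 4X^3:
If X → X(1 + 0.26)
Then Y → Y · (1 + 0.26)^3
     ≈ Y · 2.0004

Percentage change = ((1 + 0.26)^3 − 1) × 100% ≈ 100.0%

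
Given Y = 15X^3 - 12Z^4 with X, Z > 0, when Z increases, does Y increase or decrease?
Y decreases

Taking the partial derivative:
∂Y/∂Z = -48Z^3

∂Y/∂Z = -48Z^3 < 0 (assuming positive values)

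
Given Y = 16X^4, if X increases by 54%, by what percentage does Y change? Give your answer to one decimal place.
462.4%

For Y = 16X^4:
If X → X(1 + 0.54)
Then Y → Y · (1 + 0.54)^4
     ≈ Y · 5.6245

Percentage change = ((1 + 0.54)^4 − 1) × 100% ≈ 462.4%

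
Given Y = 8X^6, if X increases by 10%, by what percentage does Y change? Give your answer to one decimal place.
77.2%

For Y = 8X^6:
If X → X(1 + 0.1)
Then Y → Y · (1 + 0.1)^6
     ≈ Y · 1.7716

Percentage change = ((1 + 0.1)^6 − 1) × 100% ≈ 77.2%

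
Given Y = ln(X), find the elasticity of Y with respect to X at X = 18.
Elasticity = 1/ln(18) ≈ 0.3460

Elasticity = (dY/dX) · (X/Y)

dY/dX = 1/X
At X = 18: dY/dX = 1/18, Y = ln(18)

Elasticity = (1/18) · (18 / (ln(18))) = 1/ln(18) ≈ 0.3460

Interpretation: for a small percentage change in X, the percentage change in Y is approximately 0.35 times as large.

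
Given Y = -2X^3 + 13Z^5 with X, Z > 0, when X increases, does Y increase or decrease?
Y decreases

Taking the partial derivative:
∂Y/∂X = -6X^2

∂Y/∂X = -6X^2 < 0 (assuming positive values)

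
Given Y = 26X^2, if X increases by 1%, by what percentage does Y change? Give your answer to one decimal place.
2.0%

For Y = 26X^2:
If X → X(1 + 0.01)
Then Y → Y · (1 + 0.01)^2
     = Y · 1.0201

Percentage change = ((1 + 0.01)^2 − 1) × 100% ≈ 2.0%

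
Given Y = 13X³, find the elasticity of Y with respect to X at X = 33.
Elasticity = 3

Elasticity = (dY/dX) · (X/Y)

dY/dX = 39·X²
At X = 33: dY/dX = 42471, Y = 467181

Elasticity = 42471 · (33 / 467181) = 3

Interpretation: for a small percentage change in X, the percentage change in Y is approximately 3.00 times as large.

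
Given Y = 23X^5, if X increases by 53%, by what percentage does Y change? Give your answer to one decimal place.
738.4%

For Y = 23X^5:
If X → X(1 + 0.53)
Then Y → Y · (1 + 0.53)^5
     ≈ Y · 8.3841

Percentage change = ((1 + 0.53)^5 − 1) × 100% ≈ 738.4%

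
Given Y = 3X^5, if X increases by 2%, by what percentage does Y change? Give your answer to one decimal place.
10.4%

For Y = 3X^5:
If X → X(1 + 0.02)
Then Y → Y · (1 + 0.02)^5
     ≈ Y · 1.1041

Percentage change = ((1 + 0.02)^5 − 1) × 100% ≈ 10.4%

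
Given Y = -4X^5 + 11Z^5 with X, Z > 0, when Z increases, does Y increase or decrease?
Y increases

Taking the partial derivative:
∂Y/∂Z = 55Z^4

∂Y/∂Z = 55Z^4 > 0 (assuming positive values)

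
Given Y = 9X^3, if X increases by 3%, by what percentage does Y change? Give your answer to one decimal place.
9.3%

For Y = 9X^3:
If X → X(1 + 0.03)
Then Y → Y · (1 + 0.03)^3
     ≈ Y · 1.0927

Percentage change = ((1 + 0.03)^3 − 1) × 100% ≈ 9.3%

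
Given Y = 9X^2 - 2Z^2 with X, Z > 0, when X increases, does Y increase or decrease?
Y increases

Taking the partial derivative:
∂Y/∂X = 18X

∂Y/∂X = 18X > 0 (assuming positive values)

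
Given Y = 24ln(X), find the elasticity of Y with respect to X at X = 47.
Elasticity = 1/ln(47) ≈ 0.2597

Elasticity = (dY/dX) · (X/Y)

dY/dX = 24/X
At X = 47: dY/dX = 24/47, Y = 24·ln(47)

Elasticity = (24/47) · (47 / (24·ln(47))) = 1/ln(47) ≈ 0.2597

Interpretation: for a small percentage change in X, the percentage change in Y is approximately 0.26 times as large.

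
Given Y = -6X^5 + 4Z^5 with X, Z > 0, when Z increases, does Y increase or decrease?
Y increases

Taking the partial derivative:
∂Y/∂Z = 20Z^4

∂Y/∂Z = 20Z^4 > 0 (assuming positive values)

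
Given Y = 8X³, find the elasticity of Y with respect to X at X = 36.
Elasticity = 3

Elasticity = (dY/dX) · (X/Y)

dY/dX = 24·X²
At X = 36: dY/dX = 31104, Y = 373248

Elasticity = 31104 · (36 / 373248) = 3

Interpretation: for a small percentage change in X, the percentage change in Y is approximately 3.00 times as large.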